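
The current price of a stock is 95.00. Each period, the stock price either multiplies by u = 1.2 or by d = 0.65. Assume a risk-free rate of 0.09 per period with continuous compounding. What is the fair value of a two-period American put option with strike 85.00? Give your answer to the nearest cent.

5.50

Risk-neutral probability p = (e^0.09 − 0.65)/(1.2 − 0.65) = 0.4442/0.5500 = 0.8076
Terminal stock prices: S_uu = 136.8, S_ud = 74.1, S_dd = 40.14
Terminal payoffs (K − S): max(-51.8, 0) = 0, max(10.9, 0) = 10.9, max(44.86, 0) = 44.86
Node u (S = 114): continuation = e^(−0.09)·[0.8076·0.0000 + 0.1924·10.9000] = 1.9168; exercise value = 0.0000 ≤ continuation, so V_u = 1.9168
Node d (S = 61.75): continuation = e^(−0.09)·[0.8076·10.9000 + 0.1924·44.8625] = 15.9342; exercise value = 23.2500 > continuation, so V_d = 23.2500 (exercise)
Node 0 (S = 95): continuation = e^(−0.09)·[0.8076·1.9168 + 0.1924·23.2500] = 5.5032; exercise value = 0.0000 ≤ continuation, so V_0 = 5.5032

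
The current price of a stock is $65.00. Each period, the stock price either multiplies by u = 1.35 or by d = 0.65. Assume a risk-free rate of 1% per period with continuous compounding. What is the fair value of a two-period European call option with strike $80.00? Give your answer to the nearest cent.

Risk-neutral probability p = (e^0.01 − 0.65)/(1.35 − 0.65) = 0.3601/0.7000 = 0.5144
Terminal stock prices: S_uu = 118.5, S_ud = 57.04, S_dd = 27.46
Terminal payoffs (S − K): max(38.46, 0) = 38.46, max(-22.96, 0) = 0, max(-52.54, 0) = 0
Node u (S = 87.75): V_u = e^(−0.01)·[0.5144·38.4625 + 0.4856·0.0000] = 19.5866
Node d (S = 42.25): V_d = e^(−0.01)·[0.5144·0.0000 + 0.4856·0.0000] = 0.0000
Node 0 (S = 65): V_0 = e^(−0.01)·[0.5144·19.5866 + 0.4856·0.0000] = 9.9743

$9.97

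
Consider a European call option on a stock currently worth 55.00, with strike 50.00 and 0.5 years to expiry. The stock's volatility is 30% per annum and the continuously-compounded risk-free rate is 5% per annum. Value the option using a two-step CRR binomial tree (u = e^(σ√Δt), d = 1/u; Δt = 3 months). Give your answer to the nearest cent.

8.45

CRR parameters: u = e^(σ√Δt) = e^(0.3·√0.25) = 1.1618, d = 1/u = 0.8607
Per-period rate: rΔt = 0.05·0.25 = 0.0125, so R = e^0.0125 = 1.0126
Risk-neutral probability p = (e^0.0125 − 0.8607)/(1.1618 − 0.8607) = 0.1519/0.3011 = 0.5043
Terminal stock prices: S_uu = 74.24, S_ud = 55, S_dd = 40.75
Terminal payoffs (S − K): max(24.24, 0) = 24.24, max(5, 0) = 5, max(-9.255, 0) = 0
Node u (S = 63.9): V_u = e^(−0.0125)·[0.5043·24.2422 + 0.4957·5.0000] = 14.5220
Node d (S = 47.34): V_d = e^(−0.0125)·[0.5043·5.0000 + 0.4957·0.0000] = 2.4904
Node 0 (S = 55): V_0 = e^(−0.0125)·[0.5043·14.5220 + 0.4957·2.4904] = 8.4521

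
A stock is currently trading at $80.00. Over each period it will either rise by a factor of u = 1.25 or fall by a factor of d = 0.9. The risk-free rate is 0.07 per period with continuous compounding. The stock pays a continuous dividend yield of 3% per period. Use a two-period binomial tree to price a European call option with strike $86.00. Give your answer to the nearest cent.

$7.16

Per-period risk-free factor R = e^0.07 = 1.0725; dividend-adjusted growth = e^(0.07−0.03) = 1.0408.
Risk-neutral probability p = (1.0408 − 0.9)/(1.25 − 0.9) = 0.1408/0.3500 = 0.4023
Terminal stock prices: S_uu = 125, S_ud = 90, S_dd = 64.8
Terminal payoffs (S − K): max(39, 0) = 39, max(4, 0) = 4, max(-21.2, 0) = 0
Node u (S = 100): V_u = e^(−0.07)·[0.4023·39.0000 + 0.5977·4.0000] = 16.8587
Node d (S = 72): V_d = e^(−0.07)·[0.4023·4.0000 + 0.5977·0.0000] = 1.5005
Node 0 (S = 80): V_0 = e^(−0.07)·[0.4023·16.8587 + 0.5977·1.5005] = 7.1602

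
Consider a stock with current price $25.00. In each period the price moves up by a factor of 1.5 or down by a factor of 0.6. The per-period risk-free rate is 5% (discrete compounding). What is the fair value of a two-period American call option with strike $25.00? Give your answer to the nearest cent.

Risk-neutral probability p = (1 + 0.05 − 0.6)/(1.5 − 0.6) = 0.4500/0.9000 = 0.5000
Terminal stock prices: S_uu = 56.25, S_ud = 22.5, S_dd = 9
Terminal payoffs (S − K): max(31.25, 0) = 31.25, max(-2.5, 0) = 0, max(-16, 0) = 0
Node u (S = 37.5): continuation = 1/1.05·[0.5000·31.2500 + 0.5000·0.0000] = 14.8810; exercise value = 12.5000 ≤ continuation, so V_u = 14.8810
Node d (S = 15): continuation = 1/1.05·[0.5000·0.0000 + 0.5000·0.0000] = 0.0000; exercise value = 0.0000 ≤ continuation, so V_d = 0.0000
Node 0 (S = 25): continuation = 1/1.05·[0.5000·14.8810 + 0.5000·0.0000] = 7.0862; exercise value = 0.0000 ≤ continuation, so V_0 = 7.0862

$7.09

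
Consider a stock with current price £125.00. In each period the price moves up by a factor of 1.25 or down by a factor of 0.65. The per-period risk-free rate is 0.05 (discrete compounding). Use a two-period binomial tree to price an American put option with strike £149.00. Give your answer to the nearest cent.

£31.07

Risk-neutral probability p = (1 + 0.05 − 0.65)/(1.25 − 0.65) = 0.4000/0.6000 = 0.6667
Terminal stock prices: S_uu = 195.3, S_ud = 101.6, S_dd = 52.81
Terminal payoffs (K − S): max(-46.31, 0) = 0, max(47.44, 0) = 47.44, max(96.19, 0) = 96.19
Node u (S = 156.2): continuation = 1/1.05·[0.6667·0.0000 + 0.3333·47.4375] = 15.0595; exercise value = 0.0000 ≤ continuation, so V_u = 15.0595
Node d (S = 81.25): continuation = 1/1.05·[0.6667·47.4375 + 0.3333·96.1875] = 60.6548; exercise value = 67.7500 > continuation, so V_d = 67.7500 (exercise)
Node 0 (S = 125): continuation = 1/1.05·[0.6667·15.0595 + 0.3333·67.7500] = 31.0695; exercise value = 24.0000 ≤ continuation, so V_0 = 31.0695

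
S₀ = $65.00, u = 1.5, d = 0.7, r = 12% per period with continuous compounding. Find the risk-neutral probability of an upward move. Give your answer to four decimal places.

Risk-neutral probability p = (e^0.12 − 0.7)/(1.5 − 0.7) = 0.4275/0.8000 = 0.5344

p = 0.5344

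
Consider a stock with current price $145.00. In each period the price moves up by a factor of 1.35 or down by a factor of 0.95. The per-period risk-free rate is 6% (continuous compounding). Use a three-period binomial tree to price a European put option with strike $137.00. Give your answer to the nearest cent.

Risk-neutral probability p = (e^0.06 − 0.95)/(1.35 − 0.95) = 0.1118/0.4000 = 0.2796
Terminal stock prices: S_uuu = 356.8, S_uud = 251, S_udd = 176.7, S_ddd = 124.3
Terminal payoffs (K − S): max(-219.8, 0) = 0, max(-114, 0) = 0, max(-39.66, 0) = 0, max(12.68, 0) = 12.68
Node uu (S = 264.3): V_uu = e^(−0.06)·[0.2796·0.0000 + 0.7204·0.0000] = 0.0000
Node ud (S = 186): V_ud = e^(−0.06)·[0.2796·0.0000 + 0.7204·0.0000] = 0.0000
Node dd (S = 130.9): V_dd = e^(−0.06)·[0.2796·0.0000 + 0.7204·12.6806] = 8.6032
Node u (S = 195.8): V_u = e^(−0.06)·[0.2796·0.0000 + 0.7204·0.0000] = 0.0000
Node d (S = 137.8): V_d = e^(−0.06)·[0.2796·0.0000 + 0.7204·8.6032] = 5.8369
Node 0 (S = 145): V_0 = e^(−0.06)·[0.2796·0.0000 + 0.7204·5.8369] = 3.9601

$3.96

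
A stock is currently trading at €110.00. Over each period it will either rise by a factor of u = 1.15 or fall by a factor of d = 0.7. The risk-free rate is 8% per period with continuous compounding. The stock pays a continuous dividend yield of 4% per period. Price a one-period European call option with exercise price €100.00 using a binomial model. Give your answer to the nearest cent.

Per-period risk-free factor R = e^0.08 = 1.0833; dividend-adjusted growth = e^(0.08−0.04) = 1.0408.
Risk-neutral probability p = (1.0408 − 0.7)/(1.15 − 0.7) = 0.3408/0.4500 = 0.7574
Terminal stock prices: S_u = 126.5, S_d = 77
Terminal payoffs (S − K): max(26.5, 0) = 26.5, max(-23, 0) = 0
Node 0 (S = 110): V_0 = e^(−0.08)·[0.7574·26.5000 + 0.2426·0.0000] = 18.5269

€18.53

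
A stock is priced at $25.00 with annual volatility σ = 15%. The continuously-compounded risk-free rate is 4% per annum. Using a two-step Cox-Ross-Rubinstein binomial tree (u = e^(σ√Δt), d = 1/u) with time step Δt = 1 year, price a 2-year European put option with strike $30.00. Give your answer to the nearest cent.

$3.93

CRR parameters: u = e^(σ√Δt) = e^(0.15·√1) = 1.1618, d = 1/u = 0.8607
Per-period rate: rΔt = 0.04·1 = 0.04, so R = e^0.04 = 1.0408
Risk-neutral probability p = (e^0.04 − 0.8607)/(1.1618 − 0.8607) = 0.1801/0.3011 = 0.5981
Terminal stock prices: S_uu = 33.75, S_ud = 25, S_dd = 18.52
Terminal payoffs (K − S): max(-3.746, 0) = 0, max(5, 0) = 5, max(11.48, 0) = 11.48
Node u (S = 29.05): V_u = e^(−0.04)·[0.5981·0.0000 + 0.4019·5.0000] = 1.9307
Node d (S = 21.52): V_d = e^(−0.04)·[0.5981·5.0000 + 0.4019·11.4795] = 7.3060
Node 0 (S = 25): V_0 = e^(−0.04)·[0.5981·1.9307 + 0.4019·7.3060] = 3.9306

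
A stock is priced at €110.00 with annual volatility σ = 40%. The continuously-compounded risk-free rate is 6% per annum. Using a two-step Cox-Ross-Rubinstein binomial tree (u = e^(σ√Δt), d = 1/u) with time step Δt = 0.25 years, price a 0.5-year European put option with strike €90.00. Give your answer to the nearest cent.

€4.14

CRR parameters: u = e^(σ√Δt) = e^(0.4·√0.25) = 1.2214, d = 1/u = 0.8187
Per-period rate: rΔt = 0.06·0.25 = 0.015, so R = e^0.015 = 1.0151
Risk-neutral probability p = (e^0.015 − 0.8187)/(1.2214 − 0.8187) = 0.1964/0.4027 = 0.4877
Terminal stock prices: S_uu = 164.1, S_ud = 110, S_dd = 73.74
Terminal payoffs (K − S): max(-74.1, 0) = 0, max(-20, 0) = 0, max(16.26, 0) = 16.26
Node u (S = 134.4): V_u = e^(−0.015)·[0.4877·0.0000 + 0.5123·0.0000] = 0.0000
Node d (S = 90.06): V_d = e^(−0.015)·[0.4877·0.0000 + 0.5123·16.2648] = 8.2084
Node 0 (S = 110): V_0 = e^(−0.015)·[0.4877·0.0000 + 0.5123·8.2084] = 4.1426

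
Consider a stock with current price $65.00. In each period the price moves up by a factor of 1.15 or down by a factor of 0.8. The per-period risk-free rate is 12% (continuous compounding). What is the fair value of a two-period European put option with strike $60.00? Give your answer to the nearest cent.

Risk-neutral probability p = (e^0.12 − 0.8)/(1.15 − 0.8) = 0.3275/0.3500 = 0.9357
Terminal stock prices: S_uu = 85.96, S_ud = 59.8, S_dd = 41.6
Terminal payoffs (K − S): max(-25.96, 0) = 0, max(0.2, 0) = 0.2, max(18.4, 0) = 18.4
Node u (S = 74.75): V_u = e^(−0.12)·[0.9357·0.0000 + 0.0643·0.2000] = 0.0114
Node d (S = 52): V_d = e^(−0.12)·[0.9357·0.2000 + 0.0643·18.4000] = 1.2152
Node 0 (S = 65): V_0 = e^(−0.12)·[0.9357·0.0114 + 0.0643·1.2152] = 0.0788

$0.08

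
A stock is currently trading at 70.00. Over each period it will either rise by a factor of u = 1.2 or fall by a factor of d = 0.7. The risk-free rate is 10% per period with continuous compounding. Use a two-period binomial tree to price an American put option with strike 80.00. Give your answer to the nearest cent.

10.00

Risk-neutral probability p = (e^0.1 − 0.7)/(1.2 − 0.7) = 0.4052/0.5000 = 0.8103
Terminal stock prices: S_uu = 100.8, S_ud = 58.8, S_dd = 34.3
Terminal payoffs (K − S): max(-20.8, 0) = 0, max(21.2, 0) = 21.2, max(45.7, 0) = 45.7
Node u (S = 84): continuation = e^(−0.1)·[0.8103·0.0000 + 0.1897·21.2000] = 3.6381; exercise value = 0.0000 ≤ continuation, so V_u = 3.6381
Node d (S = 49): continuation = e^(−0.1)·[0.8103·21.2000 + 0.1897·45.7000] = 23.3870; exercise value = 31.0000 > continuation, so V_d = 31.0000 (exercise)
Node 0 (S = 70): continuation = e^(−0.1)·[0.8103·3.6381 + 0.1897·31.0000] = 7.9875; exercise value = 10.0000 > continuation, so V_0 = 10.0000 (exercise)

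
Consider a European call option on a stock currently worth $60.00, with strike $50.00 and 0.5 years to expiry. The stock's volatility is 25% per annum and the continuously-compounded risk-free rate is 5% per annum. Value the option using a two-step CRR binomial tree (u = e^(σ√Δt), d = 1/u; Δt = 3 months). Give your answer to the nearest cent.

CRR parameters: u = e^(σ√Δt) = e^(0.25·√0.25) = 1.1331, d = 1/u = 0.8825
Per-period rate: rΔt = 0.05·0.25 = 0.0125, so R = e^0.0125 = 1.0126
Risk-neutral probability p = (e^0.0125 − 0.8825)/(1.1331 − 0.8825) = 0.1301/0.2507 = 0.5190
Terminal stock prices: S_uu = 77.04, S_ud = 60, S_dd = 46.73
Terminal payoffs (S − K): max(27.04, 0) = 27.04, max(10, 0) = 10, max(-3.272, 0) = 0
Node u (S = 67.99): V_u = e^(−0.0125)·[0.5190·27.0415 + 0.4810·10.0000] = 18.6100
Node d (S = 52.95): V_d = e^(−0.0125)·[0.5190·10.0000 + 0.4810·0.0000] = 5.1253
Node 0 (S = 60): V_0 = e^(−0.0125)·[0.5190·18.6100 + 0.4810·5.1253] = 11.9729

$11.97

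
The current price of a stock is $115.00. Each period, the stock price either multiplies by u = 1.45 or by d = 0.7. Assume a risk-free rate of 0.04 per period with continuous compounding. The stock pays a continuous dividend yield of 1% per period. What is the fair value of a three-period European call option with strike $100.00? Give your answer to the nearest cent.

Per-period risk-free factor R = e^0.04 = 1.0408; dividend-adjusted growth = e^(0.04−0.01) = 1.0305.
Risk-neutral probability p = (1.0305 − 0.7)/(1.45 − 0.7) = 0.3305/0.7500 = 0.4406
Terminal stock prices: S_uuu = 350.6, S_uud = 169.3, S_udd = 81.71, S_ddd = 39.44
Terminal payoffs (S − K): max(250.6, 0) = 250.6, max(69.25, 0) = 69.25, max(-18.29, 0) = 0, max(-60.56, 0) = 0
Node uu (S = 241.8): V_uu = e^(−0.04)·[0.4406·250.5919 + 0.5594·69.2512] = 143.3027
Node ud (S = 116.7): V_ud = e^(−0.04)·[0.4406·69.2512 + 0.5594·0.0000] = 29.3161
Node dd (S = 56.35): V_dd = e^(−0.04)·[0.4406·0.0000 + 0.5594·0.0000] = 0.0000
Node u (S = 166.8): V_u = e^(−0.04)·[0.4406·143.3027 + 0.5594·29.3161] = 76.4205
Node d (S = 80.5): V_d = e^(−0.04)·[0.4406·29.3161 + 0.5594·0.0000] = 12.4104
Node 0 (S = 115): V_0 = e^(−0.04)·[0.4406·76.4205 + 0.5594·12.4104] = 39.0211

$39.02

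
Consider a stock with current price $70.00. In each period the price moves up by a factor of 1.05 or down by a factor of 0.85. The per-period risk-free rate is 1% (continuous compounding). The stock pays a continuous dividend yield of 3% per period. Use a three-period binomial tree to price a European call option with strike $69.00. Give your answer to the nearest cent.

$3.22

Per-period risk-free factor R = e^0.01 = 1.0101; dividend-adjusted growth = e^(0.01−0.03) = 0.9802.
Risk-neutral probability p = (0.9802 − 0.85)/(1.05 − 0.85) = 0.1302/0.2000 = 0.6510
Terminal stock prices: S_uuu = 81.03, S_uud = 65.6, S_udd = 53.1, S_ddd = 42.99
Terminal payoffs (S − K): max(12.03, 0) = 12.03, max(-3.401, 0) = 0, max(-15.9, 0) = 0, max(-26.01, 0) = 0
Node uu (S = 77.17): V_uu = e^(−0.01)·[0.6510·12.0338 + 0.3490·0.0000] = 7.7559
Node ud (S = 62.48): V_ud = e^(−0.01)·[0.6510·0.0000 + 0.3490·0.0000] = 0.0000
Node dd (S = 50.57): V_dd = e^(−0.01)·[0.6510·0.0000 + 0.3490·0.0000] = 0.0000
Node u (S = 73.5): V_u = e^(−0.01)·[0.6510·7.7559 + 0.3490·0.0000] = 4.9988
Node d (S = 59.5): V_d = e^(−0.01)·[0.6510·0.0000 + 0.3490·0.0000] = 0.0000
Node 0 (S = 70): V_0 = e^(−0.01)·[0.6510·4.9988 + 0.3490·0.0000] = 3.2218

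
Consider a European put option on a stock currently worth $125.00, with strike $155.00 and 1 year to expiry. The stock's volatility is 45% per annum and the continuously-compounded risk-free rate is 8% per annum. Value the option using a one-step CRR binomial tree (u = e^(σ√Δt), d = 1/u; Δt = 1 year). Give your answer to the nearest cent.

$36.22

CRR parameters: u = e^(σ√Δt) = e^(0.45·√1) = 1.5683, d = 1/u = 0.6376
Per-period rate: rΔt = 0.08·1 = 0.08, so R = e^0.08 = 1.0833
Risk-neutral probability p = (e^0.08 − 0.6376)/(1.5683 − 0.6376) = 0.4457/0.9307 = 0.4789
Terminal stock prices: S_u = 196, S_d = 79.7
Terminal payoffs (K − S): max(-41.04, 0) = 0, max(75.3, 0) = 75.3
Node 0 (S = 125): V_0 = e^(−0.08)·[0.4789·0.0000 + 0.5211·75.2965] = 36.2237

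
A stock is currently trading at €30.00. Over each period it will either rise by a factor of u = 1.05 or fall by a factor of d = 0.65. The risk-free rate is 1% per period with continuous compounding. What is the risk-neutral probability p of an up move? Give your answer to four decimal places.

p = 0.9001

Risk-neutral probability p = (e^0.01 − 0.65)/(1.05 − 0.65) = 0.3601/0.4000 = 0.9001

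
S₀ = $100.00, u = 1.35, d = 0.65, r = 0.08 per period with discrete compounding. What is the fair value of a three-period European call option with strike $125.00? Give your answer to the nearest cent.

$22.27

Risk-neutral probability p = (1 + 0.08 − 0.65)/(1.35 − 0.65) = 0.4300/0.7000 = 0.6143
Terminal stock prices: S_uuu = 246, S_uud = 118.5, S_udd = 57.04, S_ddd = 27.46
Terminal payoffs (S − K): max(121, 0) = 121, max(-6.537, 0) = 0, max(-67.96, 0) = 0, max(-97.54, 0) = 0
Node uu (S = 182.3): V_uu = 1/1.08·[0.6143·121.0375 + 0.3857·0.0000] = 68.8441
Node ud (S = 87.75): V_ud = 1/1.08·[0.6143·0.0000 + 0.3857·0.0000] = 0.0000
Node dd (S = 42.25): V_dd = 1/1.08·[0.6143·0.0000 + 0.3857·0.0000] = 0.0000
Node u (S = 135): V_u = 1/1.08·[0.6143·68.8441 + 0.3857·0.0000] = 39.1573
Node d (S = 65): V_d = 1/1.08·[0.6143·0.0000 + 0.3857·0.0000] = 0.0000
Node 0 (S = 100): V_0 = 1/1.08·[0.6143·39.1573 + 0.3857·0.0000] = 22.2720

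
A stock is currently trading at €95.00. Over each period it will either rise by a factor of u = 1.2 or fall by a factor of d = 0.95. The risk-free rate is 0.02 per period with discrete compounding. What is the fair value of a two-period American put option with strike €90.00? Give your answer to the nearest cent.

€2.12

Risk-neutral probability p = (1 + 0.02 − 0.95)/(1.2 − 0.95) = 0.0700/0.2500 = 0.2800
Terminal stock prices: S_uu = 136.8, S_ud = 108.3, S_dd = 85.74
Terminal payoffs (K − S): max(-46.8, 0) = 0, max(-18.3, 0) = 0, max(4.263, 0) = 4.263
Node u (S = 114): continuation = 1/1.02·[0.2800·0.0000 + 0.7200·0.0000] = 0.0000; exercise value = 0.0000 ≤ continuation, so V_u = 0.0000
Node d (S = 90.25): continuation = 1/1.02·[0.2800·0.0000 + 0.7200·4.2625] = 3.0088; exercise value = 0.0000 ≤ continuation, so V_d = 3.0088
Node 0 (S = 95): continuation = 1/1.02·[0.2800·0.0000 + 0.7200·3.0088] = 2.1239; exercise value = 0.0000 ≤ continuation, so V_0 = 2.1239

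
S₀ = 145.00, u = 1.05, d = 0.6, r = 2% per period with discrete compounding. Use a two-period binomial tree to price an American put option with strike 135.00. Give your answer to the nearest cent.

5.75

Risk-neutral probability p = (1 + 0.02 − 0.6)/(1.05 − 0.6) = 0.4200/0.4500 = 0.9333
Terminal stock prices: S_uu = 159.9, S_ud = 91.35, S_dd = 52.2
Terminal payoffs (K − S): max(-24.86, 0) = 0, max(43.65, 0) = 43.65, max(82.8, 0) = 82.8
Node u (S = 152.2): continuation = 1/1.02·[0.9333·0.0000 + 0.0667·43.6500] = 2.8529; exercise value = 0.0000 ≤ continuation, so V_u = 2.8529
Node d (S = 87): continuation = 1/1.02·[0.9333·43.6500 + 0.0667·82.8000] = 45.3529; exercise value = 48.0000 > continuation, so V_d = 48.0000 (exercise)
Node 0 (S = 145): continuation = 1/1.02·[0.9333·2.8529 + 0.0667·48.0000] = 5.7478; exercise value = 0.0000 ≤ continuation, so V_0 = 5.7478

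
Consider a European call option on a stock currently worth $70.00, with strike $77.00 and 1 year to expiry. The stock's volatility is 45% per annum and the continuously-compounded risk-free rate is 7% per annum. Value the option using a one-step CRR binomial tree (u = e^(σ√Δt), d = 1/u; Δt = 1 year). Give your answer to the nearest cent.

$14.28

CRR parameters: u = e^(σ√Δt) = e^(0.45·√1) = 1.5683, d = 1/u = 0.6376
Per-period rate: rΔt = 0.07·1 = 0.07, so R = e^0.07 = 1.0725
Risk-neutral probability p = (e^0.07 − 0.6376)/(1.5683 − 0.6376) = 0.4349/0.9307 = 0.4673
Terminal stock prices: S_u = 109.8, S_d = 44.63
Terminal payoffs (S − K): max(32.78, 0) = 32.78, max(-32.37, 0) = 0
Node 0 (S = 70): V_0 = e^(−0.07)·[0.4673·32.7819 + 0.5327·0.0000] = 14.2824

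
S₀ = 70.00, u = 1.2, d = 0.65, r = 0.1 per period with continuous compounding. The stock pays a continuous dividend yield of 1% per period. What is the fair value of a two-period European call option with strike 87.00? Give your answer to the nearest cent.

Per-period risk-free factor R = e^0.1 = 1.1052; dividend-adjusted growth = e^(0.1−0.01) = 1.0942.
Risk-neutral probability p = (1.0942 − 0.65)/(1.2 − 0.65) = 0.4442/0.5500 = 0.8076
Terminal stock prices: S_uu = 100.8, S_ud = 54.6, S_dd = 29.58
Terminal payoffs (S − K): max(13.8, 0) = 13.8, max(-32.4, 0) = 0, max(-57.42, 0) = 0
Node u (S = 84): V_u = e^(−0.1)·[0.8076·13.8000 + 0.1924·0.0000] = 10.0842
Node d (S = 45.5): V_d = e^(−0.1)·[0.8076·0.0000 + 0.1924·0.0000] = 0.0000
Node 0 (S = 70): V_0 = e^(−0.1)·[0.8076·10.0842 + 0.1924·0.0000] = 7.3689

7.37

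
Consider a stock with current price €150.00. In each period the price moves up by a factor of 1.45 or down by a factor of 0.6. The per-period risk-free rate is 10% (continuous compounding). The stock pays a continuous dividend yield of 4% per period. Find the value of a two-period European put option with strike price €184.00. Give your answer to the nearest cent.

€43.93

Per-period risk-free factor R = e^0.1 = 1.1052; dividend-adjusted growth = e^(0.1−0.04) = 1.0618.
Risk-neutral probability p = (1.0618 − 0.6)/(1.45 − 0.6) = 0.4618/0.8500 = 0.5433
Terminal stock prices: S_uu = 315.4, S_ud = 130.5, S_dd = 54
Terminal payoffs (K − S): max(-131.4, 0) = 0, max(53.5, 0) = 53.5, max(130, 0) = 130
Node u (S = 217.5): V_u = e^(−0.1)·[0.5433·0.0000 + 0.4567·53.5000] = 22.1065
Node d (S = 90): V_d = e^(−0.1)·[0.5433·53.5000 + 0.4567·130.0000] = 80.0190
Node 0 (S = 150): V_0 = e^(−0.1)·[0.5433·22.1065 + 0.4567·80.0190] = 43.9326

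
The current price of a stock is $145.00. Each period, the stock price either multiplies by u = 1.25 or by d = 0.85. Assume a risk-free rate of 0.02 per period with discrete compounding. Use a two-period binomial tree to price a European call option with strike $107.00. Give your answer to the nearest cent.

$42.87

Risk-neutral probability p = (1 + 0.02 − 0.85)/(1.25 − 0.85) = 0.1700/0.4000 = 0.4250
Terminal stock prices: S_uu = 226.6, S_ud = 154.1, S_dd = 104.8
Terminal payoffs (S − K): max(119.6, 0) = 119.6, max(47.06, 0) = 47.06, max(-2.238, 0) = 0
Node u (S = 181.2): V_u = 1/1.02·[0.4250·119.5625 + 0.5750·47.0625] = 76.3480
Node d (S = 123.2): V_d = 1/1.02·[0.4250·47.0625 + 0.5750·0.0000] = 19.6094
Node 0 (S = 145): V_0 = 1/1.02·[0.4250·76.3480 + 0.5750·19.6094] = 42.8660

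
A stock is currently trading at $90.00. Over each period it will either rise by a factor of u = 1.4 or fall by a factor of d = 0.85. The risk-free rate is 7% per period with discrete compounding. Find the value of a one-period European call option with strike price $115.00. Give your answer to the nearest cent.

Risk-neutral probability p = (1 + 0.07 − 0.85)/(1.4 − 0.85) = 0.2200/0.5500 = 0.4000
Terminal stock prices: S_u = 126, S_d = 76.5
Terminal payoffs (S − K): max(11, 0) = 11, max(-38.5, 0) = 0
Node 0 (S = 90): V_0 = 1/1.07·[0.4000·11.0000 + 0.6000·0.0000] = 4.1121

$4.11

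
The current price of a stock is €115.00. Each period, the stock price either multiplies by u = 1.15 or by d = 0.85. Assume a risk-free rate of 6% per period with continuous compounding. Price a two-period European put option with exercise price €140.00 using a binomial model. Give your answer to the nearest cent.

Risk-neutral probability p = (e^0.06 − 0.85)/(1.15 − 0.85) = 0.2118/0.3000 = 0.7061
Terminal stock prices: S_uu = 152.1, S_ud = 112.4, S_dd = 83.09
Terminal payoffs (K − S): max(-12.09, 0) = 0, max(27.59, 0) = 27.59, max(56.91, 0) = 56.91
Node u (S = 132.2): V_u = e^(−0.06)·[0.7061·0.0000 + 0.2939·27.5875] = 7.6352
Node d (S = 97.75): V_d = e^(−0.06)·[0.7061·27.5875 + 0.2939·56.9125] = 34.0970
Node 0 (S = 115): V_0 = e^(−0.06)·[0.7061·7.6352 + 0.2939·34.0970] = 14.5143

€14.51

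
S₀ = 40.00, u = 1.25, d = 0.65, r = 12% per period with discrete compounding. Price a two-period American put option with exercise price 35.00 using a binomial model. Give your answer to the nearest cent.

Risk-neutral probability p = (1 + 0.12 − 0.65)/(1.25 − 0.65) = 0.4700/0.6000 = 0.7833
Terminal stock prices: S_uu = 62.5, S_ud = 32.5, S_dd = 16.9
Terminal payoffs (K − S): max(-27.5, 0) = 0, max(2.5, 0) = 2.5, max(18.1, 0) = 18.1
Node u (S = 50): continuation = 1/1.12·[0.7833·0.0000 + 0.2167·2.5000] = 0.4836; exercise value = 0.0000 ≤ continuation, so V_u = 0.4836
Node d (S = 26): continuation = 1/1.12·[0.7833·2.5000 + 0.2167·18.1000] = 5.2500; exercise value = 9.0000 > continuation, so V_d = 9.0000 (exercise)
Node 0 (S = 40): continuation = 1/1.12·[0.7833·0.4836 + 0.2167·9.0000] = 2.0793; exercise value = 0.0000 ≤ continuation, so V_0 = 2.0793

2.08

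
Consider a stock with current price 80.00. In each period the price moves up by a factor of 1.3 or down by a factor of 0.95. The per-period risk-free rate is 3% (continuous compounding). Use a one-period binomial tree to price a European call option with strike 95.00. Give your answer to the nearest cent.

Risk-neutral probability p = (e^0.03 − 0.95)/(1.3 − 0.95) = 0.0805/0.3500 = 0.2299
Terminal stock prices: S_u = 104, S_d = 76
Terminal payoffs (S − K): max(9, 0) = 9, max(-19, 0) = 0
Node 0 (S = 80): V_0 = e^(−0.03)·[0.2299·9.0000 + 0.7701·0.0000] = 2.0077

2.01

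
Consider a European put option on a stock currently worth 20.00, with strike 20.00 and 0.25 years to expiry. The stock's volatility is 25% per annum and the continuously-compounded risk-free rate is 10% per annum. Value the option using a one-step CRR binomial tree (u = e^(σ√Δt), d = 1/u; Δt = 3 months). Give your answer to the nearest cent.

CRR parameters: u = e^(σ√Δt) = e^(0.25·√0.25) = 1.1331, d = 1/u = 0.8825
Per-period rate: rΔt = 0.1·0.25 = 0.025, so R = e^0.025 = 1.0253
Risk-neutral probability p = (e^0.025 − 0.8825)/(1.1331 − 0.8825) = 0.1428/0.2507 = 0.5698
Terminal stock prices: S_u = 22.66, S_d = 17.65
Terminal payoffs (K − S): max(-2.663, 0) = 0, max(2.35, 0) = 2.35
Node 0 (S = 20): V_0 = e^(−0.025)·[0.5698·0.0000 + 0.4302·2.3501] = 0.9861

0.99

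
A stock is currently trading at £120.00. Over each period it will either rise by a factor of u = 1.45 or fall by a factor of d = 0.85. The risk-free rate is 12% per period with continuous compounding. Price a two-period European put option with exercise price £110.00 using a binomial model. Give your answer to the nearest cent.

Risk-neutral probability p = (e^0.12 − 0.85)/(1.45 − 0.85) = 0.2775/0.6000 = 0.4625
Terminal stock prices: S_uu = 252.3, S_ud = 147.9, S_dd = 86.7
Terminal payoffs (K − S): max(-142.3, 0) = 0, max(-37.9, 0) = 0, max(23.3, 0) = 23.3
Node u (S = 174): V_u = e^(−0.12)·[0.4625·0.0000 + 0.5375·0.0000] = 0.0000
Node d (S = 102): V_d = e^(−0.12)·[0.4625·0.0000 + 0.5375·23.3000] = 11.1077
Node 0 (S = 120): V_0 = e^(−0.12)·[0.4625·0.0000 + 0.5375·11.1077] = 5.2953

£5.30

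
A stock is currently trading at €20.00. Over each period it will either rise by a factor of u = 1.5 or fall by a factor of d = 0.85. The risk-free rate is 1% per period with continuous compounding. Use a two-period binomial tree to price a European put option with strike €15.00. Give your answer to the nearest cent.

€0.31

Risk-neutral probability p = (e^0.01 − 0.85)/(1.5 − 0.85) = 0.1601/0.6500 = 0.2462
Terminal stock prices: S_uu = 45, S_ud = 25.5, S_dd = 14.45
Terminal payoffs (K − S): max(-30, 0) = 0, max(-10.5, 0) = 0, max(0.55, 0) = 0.55
Node u (S = 30): V_u = e^(−0.01)·[0.2462·0.0000 + 0.7538·0.0000] = 0.0000
Node d (S = 17): V_d = e^(−0.01)·[0.2462·0.0000 + 0.7538·0.5500] = 0.4104
Node 0 (S = 20): V_0 = e^(−0.01)·[0.2462·0.0000 + 0.7538·0.4104] = 0.3063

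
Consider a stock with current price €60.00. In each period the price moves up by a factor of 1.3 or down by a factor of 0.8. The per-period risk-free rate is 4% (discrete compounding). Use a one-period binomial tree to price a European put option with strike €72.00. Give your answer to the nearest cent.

Risk-neutral probability p = (1 + 0.04 − 0.8)/(1.3 − 0.8) = 0.2400/0.5000 = 0.4800
Terminal stock prices: S_u = 78, S_d = 48
Terminal payoffs (K − S): max(-6, 0) = 0, max(24, 0) = 24
Node 0 (S = 60): V_0 = 1/1.04·[0.4800·0.0000 + 0.5200·24.0000] = 12.0000

€12.00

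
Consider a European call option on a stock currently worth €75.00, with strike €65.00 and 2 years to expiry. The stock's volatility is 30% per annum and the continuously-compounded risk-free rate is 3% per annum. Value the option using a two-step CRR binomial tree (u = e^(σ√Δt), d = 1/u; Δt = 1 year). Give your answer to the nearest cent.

CRR parameters: u = e^(σ√Δt) = e^(0.3·√1) = 1.3499, d = 1/u = 0.7408
Per-period rate: rΔt = 0.03·1 = 0.03, so R = e^0.03 = 1.0305
Risk-neutral probability p = (e^0.03 − 0.7408)/(1.3499 − 0.7408) = 0.2896/0.6090 = 0.4756
Terminal stock prices: S_uu = 136.7, S_ud = 75, S_dd = 41.16
Terminal payoffs (S − K): max(71.66, 0) = 71.66, max(10, 0) = 10, max(-23.84, 0) = 0
Node u (S = 101.2): V_u = e^(−0.03)·[0.4756·71.6589 + 0.5244·10.0000] = 38.1605
Node d (S = 55.56): V_d = e^(−0.03)·[0.4756·10.0000 + 0.5244·0.0000] = 4.6151
Node 0 (S = 75): V_0 = e^(−0.03)·[0.4756·38.1605 + 0.5244·4.6151] = 19.9601

€19.96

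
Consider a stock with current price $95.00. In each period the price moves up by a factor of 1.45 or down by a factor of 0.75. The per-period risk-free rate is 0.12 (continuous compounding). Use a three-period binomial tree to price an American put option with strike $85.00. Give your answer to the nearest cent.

$6.47

Risk-neutral probability p = (e^0.12 − 0.75)/(1.45 − 0.75) = 0.3775/0.7000 = 0.5393
Terminal stock prices: S_uuu = 289.6, S_uud = 149.8, S_udd = 77.48, S_ddd = 40.08
Terminal payoffs (K − S): max(-204.6, 0) = 0, max(-64.8, 0) = 0, max(7.516, 0) = 7.516, max(44.92, 0) = 44.92
Node uu (S = 199.7): continuation = e^(−0.12)·[0.5393·0.0000 + 0.4607·0.0000] = 0.0000; exercise value = 0.0000 ≤ continuation, so V_uu = 0.0000
Node ud (S = 103.3): continuation = e^(−0.12)·[0.5393·0.0000 + 0.4607·7.5156] = 3.0710; exercise value = 0.0000 ≤ continuation, so V_ud = 3.0710
Node dd (S = 53.44): continuation = e^(−0.12)·[0.5393·7.5156 + 0.4607·44.9219] = 21.9507; exercise value = 31.5625 > continuation, so V_dd = 31.5625 (exercise)
Node u (S = 137.8): continuation = e^(−0.12)·[0.5393·0.0000 + 0.4607·3.0710] = 1.2549; exercise value = 0.0000 ≤ continuation, so V_u = 1.2549
Node d (S = 71.25): continuation = e^(−0.12)·[0.5393·3.0710 + 0.4607·31.5625] = 14.3660; exercise value = 13.7500 ≤ continuation, so V_d = 14.3660
Node 0 (S = 95): continuation = e^(−0.12)·[0.5393·1.2549 + 0.4607·14.3660] = 6.4705; exercise value = 0.0000 ≤ continuation, so V_0 = 6.4705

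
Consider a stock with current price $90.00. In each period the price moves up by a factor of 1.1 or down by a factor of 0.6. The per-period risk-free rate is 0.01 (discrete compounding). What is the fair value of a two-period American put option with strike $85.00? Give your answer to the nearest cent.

$9.23

Risk-neutral probability p = (1 + 0.01 − 0.6)/(1.1 − 0.6) = 0.4100/0.5000 = 0.8200
Terminal stock prices: S_uu = 108.9, S_ud = 59.4, S_dd = 32.4
Terminal payoffs (K − S): max(-23.9, 0) = 0, max(25.6, 0) = 25.6, max(52.6, 0) = 52.6
Node u (S = 99): continuation = 1/1.01·[0.8200·0.0000 + 0.1800·25.6000] = 4.5624; exercise value = 0.0000 ≤ continuation, so V_u = 4.5624
Node d (S = 54): continuation = 1/1.01·[0.8200·25.6000 + 0.1800·52.6000] = 30.1584; exercise value = 31.0000 > continuation, so V_d = 31.0000 (exercise)
Node 0 (S = 90): continuation = 1/1.01·[0.8200·4.5624 + 0.1800·31.0000] = 9.2289; exercise value = 0.0000 ≤ continuation, so V_0 = 9.2289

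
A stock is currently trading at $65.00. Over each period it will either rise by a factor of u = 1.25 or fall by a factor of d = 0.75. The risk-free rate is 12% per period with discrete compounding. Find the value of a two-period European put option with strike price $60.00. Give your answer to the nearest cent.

$1.26

Risk-neutral probability p = (1 + 0.12 − 0.75)/(1.25 − 0.75) = 0.3700/0.5000 = 0.7400
Terminal stock prices: S_uu = 101.6, S_ud = 60.94, S_dd = 36.56
Terminal payoffs (K − S): max(-41.56, 0) = 0, max(-0.9375, 0) = 0, max(23.44, 0) = 23.44
Node u (S = 81.25): V_u = 1/1.12·[0.7400·0.0000 + 0.2600·0.0000] = 0.0000
Node d (S = 48.75): V_d = 1/1.12·[0.7400·0.0000 + 0.2600·23.4375] = 5.4408
Node 0 (S = 65): V_0 = 1/1.12·[0.7400·0.0000 + 0.2600·5.4408] = 1.2631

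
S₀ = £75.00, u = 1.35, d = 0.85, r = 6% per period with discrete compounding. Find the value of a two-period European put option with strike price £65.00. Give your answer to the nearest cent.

£3.24

Risk-neutral probability p = (1 + 0.06 − 0.85)/(1.35 − 0.85) = 0.2100/0.5000 = 0.4200
Terminal stock prices: S_uu = 136.7, S_ud = 86.06, S_dd = 54.19
Terminal payoffs (K − S): max(-71.69, 0) = 0, max(-21.06, 0) = 0, max(10.81, 0) = 10.81
Node u (S = 101.2): V_u = 1/1.06·[0.4200·0.0000 + 0.5800·0.0000] = 0.0000
Node d (S = 63.75): V_d = 1/1.06·[0.4200·0.0000 + 0.5800·10.8125] = 5.9163
Node 0 (S = 75): V_0 = 1/1.06·[0.4200·0.0000 + 0.5800·5.9163] = 3.2372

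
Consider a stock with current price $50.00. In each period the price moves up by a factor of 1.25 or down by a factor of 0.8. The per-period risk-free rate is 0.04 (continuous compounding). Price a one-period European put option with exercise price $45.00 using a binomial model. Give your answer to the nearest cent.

Risk-neutral probability p = (e^0.04 − 0.8)/(1.25 − 0.8) = 0.2408/0.4500 = 0.5351
Terminal stock prices: S_u = 62.5, S_d = 40
Terminal payoffs (K − S): max(-17.5, 0) = 0, max(5, 0) = 5
Node 0 (S = 50): V_0 = e^(−0.04)·[0.5351·0.0000 + 0.4649·5.0000] = 2.2332

$2.23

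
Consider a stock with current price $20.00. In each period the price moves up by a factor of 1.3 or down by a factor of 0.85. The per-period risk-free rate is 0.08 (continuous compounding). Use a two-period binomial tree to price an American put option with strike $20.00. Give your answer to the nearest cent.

$1.33

Risk-neutral probability p = (e^0.08 − 0.85)/(1.3 − 0.85) = 0.2333/0.4500 = 0.5184
Terminal stock prices: S_uu = 33.8, S_ud = 22.1, S_dd = 14.45
Terminal payoffs (K − S): max(-13.8, 0) = 0, max(-2.1, 0) = 0, max(5.55, 0) = 5.55
Node u (S = 26): continuation = e^(−0.08)·[0.5184·0.0000 + 0.4816·0.0000] = 0.0000; exercise value = 0.0000 ≤ continuation, so V_u = 0.0000
Node d (S = 17): continuation = e^(−0.08)·[0.5184·0.0000 + 0.4816·5.5500] = 2.4673; exercise value = 3.0000 > continuation, so V_d = 3.0000 (exercise)
Node 0 (S = 20): continuation = e^(−0.08)·[0.5184·0.0000 + 0.4816·3.0000] = 1.3337; exercise value = 0.0000 ≤ continuation, so V_0 = 1.3337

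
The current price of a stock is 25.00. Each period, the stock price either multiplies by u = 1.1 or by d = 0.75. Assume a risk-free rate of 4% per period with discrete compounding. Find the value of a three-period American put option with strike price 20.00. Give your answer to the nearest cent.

0.36

Risk-neutral probability p = (1 + 0.04 − 0.75)/(1.1 − 0.75) = 0.2900/0.3500 = 0.8286
Terminal stock prices: S_uuu = 33.28, S_uud = 22.69, S_udd = 15.47, S_ddd = 10.55
Terminal payoffs (K − S): max(-13.28, 0) = 0, max(-2.688, 0) = 0, max(4.531, 0) = 4.531, max(9.453, 0) = 9.453
Node uu (S = 30.25): continuation = 1/1.04·[0.8286·0.0000 + 0.1714·0.0000] = 0.0000; exercise value = 0.0000 ≤ continuation, so V_uu = 0.0000
Node ud (S = 20.63): continuation = 1/1.04·[0.8286·0.0000 + 0.1714·4.5312] = 0.7469; exercise value = 0.0000 ≤ continuation, so V_ud = 0.7469
Node dd (S = 14.06): continuation = 1/1.04·[0.8286·4.5312 + 0.1714·9.4531] = 5.1683; exercise value = 5.9375 > continuation, so V_dd = 5.9375 (exercise)
Node u (S = 27.5): continuation = 1/1.04·[0.8286·0.0000 + 0.1714·0.7469] = 0.1231; exercise value = 0.0000 ≤ continuation, so V_u = 0.1231
Node d (S = 18.75): continuation = 1/1.04·[0.8286·0.7469 + 0.1714·5.9375] = 1.5738; exercise value = 1.2500 ≤ continuation, so V_d = 1.5738
Node 0 (S = 25): continuation = 1/1.04·[0.8286·0.1231 + 0.1714·1.5738] = 0.3575; exercise value = 0.0000 ≤ continuation, so V_0 = 0.3575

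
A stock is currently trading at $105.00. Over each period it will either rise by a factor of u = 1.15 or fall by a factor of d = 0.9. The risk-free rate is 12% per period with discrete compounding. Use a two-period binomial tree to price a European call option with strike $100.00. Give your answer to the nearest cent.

$25.45

Risk-neutral probability p = (1 + 0.12 − 0.9)/(1.15 − 0.9) = 0.2200/0.2500 = 0.8800
Terminal stock prices: S_uu = 138.9, S_ud = 108.7, S_dd = 85.05
Terminal payoffs (S − K): max(38.86, 0) = 38.86, max(8.675, 0) = 8.675, max(-14.95, 0) = 0
Node u (S = 120.7): V_u = 1/1.12·[0.8800·38.8625 + 0.1200·8.6750] = 31.4643
Node d (S = 94.5): V_d = 1/1.12·[0.8800·8.6750 + 0.1200·0.0000] = 6.8161
Node 0 (S = 105): V_0 = 1/1.12·[0.8800·31.4643 + 0.1200·6.8161] = 25.4522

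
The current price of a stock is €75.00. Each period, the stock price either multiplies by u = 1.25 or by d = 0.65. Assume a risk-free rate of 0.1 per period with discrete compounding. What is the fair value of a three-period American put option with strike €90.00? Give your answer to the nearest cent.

Risk-neutral probability p = (1 + 0.1 − 0.65)/(1.25 − 0.65) = 0.4500/0.6000 = 0.7500
Terminal stock prices: S_uuu = 146.5, S_uud = 76.17, S_udd = 39.61, S_ddd = 20.6
Terminal payoffs (K − S): max(-56.48, 0) = 0, max(13.83, 0) = 13.83, max(50.39, 0) = 50.39, max(69.4, 0) = 69.4
Node uu (S = 117.2): continuation = 1/1.1·[0.7500·0.0000 + 0.2500·13.8281] = 3.1428; exercise value = 0.0000 ≤ continuation, so V_uu = 3.1428
Node ud (S = 60.94): continuation = 1/1.1·[0.7500·13.8281 + 0.2500·50.3906] = 20.8807; exercise value = 29.0625 > continuation, so V_ud = 29.0625 (exercise)
Node dd (S = 31.69): continuation = 1/1.1·[0.7500·50.3906 + 0.2500·69.4031] = 50.1307; exercise value = 58.3125 > continuation, so V_dd = 58.3125 (exercise)
Node u (S = 93.75): continuation = 1/1.1·[0.7500·3.1428 + 0.2500·29.0625] = 8.7479; exercise value = 0.0000 ≤ continuation, so V_u = 8.7479
Node d (S = 48.75): continuation = 1/1.1·[0.7500·29.0625 + 0.2500·58.3125] = 33.0682; exercise value = 41.2500 > continuation, so V_d = 41.2500 (exercise)
Node 0 (S = 75): continuation = 1/1.1·[0.7500·8.7479 + 0.2500·41.2500] = 15.3395; exercise value = 15.0000 ≤ continuation, so V_0 = 15.3395

€15.34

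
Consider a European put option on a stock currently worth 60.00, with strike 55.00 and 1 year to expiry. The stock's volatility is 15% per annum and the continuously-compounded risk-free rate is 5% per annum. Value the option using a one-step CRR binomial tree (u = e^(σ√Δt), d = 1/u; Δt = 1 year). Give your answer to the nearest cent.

1.17

CRR parameters: u = e^(σ√Δt) = e^(0.15·√1) = 1.1618, d = 1/u = 0.8607
Per-period rate: rΔt = 0.05·1 = 0.05, so R = e^0.05 = 1.0513
Risk-neutral probability p = (e^0.05 − 0.8607)/(1.1618 − 0.8607) = 0.1906/0.3011 = 0.6328
Terminal stock prices: S_u = 69.71, S_d = 51.64
Terminal payoffs (K − S): max(-14.71, 0) = 0, max(3.358, 0) = 3.358
Node 0 (S = 60): V_0 = e^(−0.05)·[0.6328·0.0000 + 0.3672·3.3575] = 1.1726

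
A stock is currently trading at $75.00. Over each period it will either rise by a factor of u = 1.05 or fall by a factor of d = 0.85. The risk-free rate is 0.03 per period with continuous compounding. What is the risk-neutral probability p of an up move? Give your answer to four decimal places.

Risk-neutral probability p = (e^0.03 − 0.85)/(1.05 − 0.85) = 0.1805/0.2000 = 0.9023

p = 0.9023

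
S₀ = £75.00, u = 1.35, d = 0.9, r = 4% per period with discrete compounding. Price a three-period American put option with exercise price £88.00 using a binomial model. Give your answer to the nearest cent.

Risk-neutral probability p = (1 + 0.04 − 0.9)/(1.35 − 0.9) = 0.1400/0.4500 = 0.3111
Terminal stock prices: S_uuu = 184.5, S_uud = 123, S_udd = 82.01, S_ddd = 54.68
Terminal payoffs (K − S): max(-96.53, 0) = 0, max(-35.02, 0) = 0, max(5.987, 0) = 5.987, max(33.32, 0) = 33.32
Node uu (S = 136.7): continuation = 1/1.04·[0.3111·0.0000 + 0.6889·0.0000] = 0.0000; exercise value = 0.0000 ≤ continuation, so V_uu = 0.0000
Node ud (S = 91.12): continuation = 1/1.04·[0.3111·0.0000 + 0.6889·5.9875] = 3.9661; exercise value = 0.0000 ≤ continuation, so V_ud = 3.9661
Node dd (S = 60.75): continuation = 1/1.04·[0.3111·5.9875 + 0.6889·33.3250] = 23.8654; exercise value = 27.2500 > continuation, so V_dd = 27.2500 (exercise)
Node u (S = 101.2): continuation = 1/1.04·[0.3111·0.0000 + 0.6889·3.9661] = 2.6271; exercise value = 0.0000 ≤ continuation, so V_u = 2.6271
Node d (S = 67.5): continuation = 1/1.04·[0.3111·3.9661 + 0.6889·27.2500] = 19.2366; exercise value = 20.5000 > continuation, so V_d = 20.5000 (exercise)
Node 0 (S = 75): continuation = 1/1.04·[0.3111·2.6271 + 0.6889·20.5000] = 14.3649; exercise value = 13.0000 ≤ continuation, so V_0 = 14.3649

£14.36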